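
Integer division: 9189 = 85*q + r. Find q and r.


9189 = 85 * 108 + 9
Check: 9180 + 9 = 9189

q = 108, r = 9


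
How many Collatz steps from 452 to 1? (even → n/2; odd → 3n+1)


452 → 226 → 113 → 340 → 170 → 85 → 256 → 128 → 64 → 32 → 16 → 8 → 4 → 2 → 1
Total steps = 14

14 steps


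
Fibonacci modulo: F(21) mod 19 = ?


F(k) mod 19 for k=1..21:
1, 1, 2, 3, 5, 8, 13, 2, 15, 17, 13, 11, 5, 16, 2, 18, 1, 0, 1, 1, 2
F(21) mod 19 = 2


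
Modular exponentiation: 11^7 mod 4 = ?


11^1 mod 4 = 3
11^2 mod 4 = 1
11^3 mod 4 = 3
11^4 mod 4 = 1
11^5 mod 4 = 3
11^6 mod 4 = 1
11^7 mod 4 = 3


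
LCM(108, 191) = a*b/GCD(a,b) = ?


GCD(108, 191) = 1
LCM = 108*191/1 = 20628/1 = 20628

LCM = 20628


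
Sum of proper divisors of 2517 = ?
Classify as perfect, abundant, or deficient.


Proper divisors: 1, 3, 839
Sum = 1 + 3 + 839 = 843
843 < 2517 → deficient

s(2517) = 843 (deficient)


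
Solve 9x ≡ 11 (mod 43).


GCD(9, 43) = 1, unique solution
a^(-1) mod 43 = 24
x = 24 * 11 mod 43 = 6

x ≡ 6 (mod 43)


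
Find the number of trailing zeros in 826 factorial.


floor(826/5) = 165
floor(826/25) = 33
floor(826/125) = 6
floor(826/625) = 1
Total = 205

205 trailing zeros


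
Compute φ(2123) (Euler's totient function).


2123 = 11 × 193
Prime factors: 11, 193
φ(2123) = 2123 × (1-1/11) × (1-1/193)
= 2123 × 10/11 × 192/193 = 1920

φ(2123) = 1920


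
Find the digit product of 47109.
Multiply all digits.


4 × 7 × 1 × 0 × 9 = 0


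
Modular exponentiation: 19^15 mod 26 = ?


19^1 mod 26 = 19
19^2 mod 26 = 23
19^3 mod 26 = 21
19^4 mod 26 = 9
19^5 mod 26 = 15
19^6 mod 26 = 25
19^7 mod 26 = 7
19^8 mod 26 = 3
19^9 mod 26 = 5
19^10 mod 26 = 17
19^11 mod 26 = 11
19^12 mod 26 = 1
19^13 mod 26 = 19
19^14 mod 26 = 23
19^15 mod 26 = 21


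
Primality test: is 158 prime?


158 / 2 = 79 (exact division)
158 is NOT prime.

No, 158 is not prime


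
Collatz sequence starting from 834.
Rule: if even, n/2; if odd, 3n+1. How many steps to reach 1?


834 → 417 → 1252 → 626 → 313 → 940 → 470 → 235 → 706 → 353 → 1060 → 530 → 265 → 796 → 398 → 199 → 598 → 299 → 898 → 449 → 1348 → 674 → 337 → 1012 → 506 → 253 → 760 → 380 → 190 → 95 → 286 → 143 → 430 → 215 → 646 → 323 → 970 → 485 → 1456 → 728 → 364 → 182 → 91 → 274 → 137 → 412 → 206 → 103 → 310 → 155 → 466 → 233 → 700 → 350 → 175 → 526 → 263 → 790 → 395 → 1186 → 593 → 1780 → 890 → 445 → 1336 → 668 → 334 → 167 → 502 → 251 → 754 → 377 → 1132 → 566 → 283 → 850 → 425 → 1276 → 638 → 319 → 958 → 479 → 1438 → 719 → 2158 → 1079 → 3238 → 1619 → 4858 → 2429 → 7288 → 3644 → 1822 → 911 → 2734 → 1367 → 4102 → 2051 → 6154 → 3077 → 9232 → 4616 → 2308 → 1154 → 577 → 1732 → 866 → 433 → 1300 → 650 → 325 → 976 → 488 → 244 → 122 → 61 → 184 → 92 → 46 → 23 → 70 → 35 → 106 → 53 → 160 → 80 → 40 → 20 → 10 → 5 → 16 → 8 → 4 → 2 → 1
Total steps = 134

134 steps


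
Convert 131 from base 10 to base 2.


131 (base 10) = 131 (decimal)
131 (decimal) = 10000011 (base 2)


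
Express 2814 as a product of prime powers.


2814 / 2 = 1407
1407 / 3 = 469
469 / 7 = 67
67 / 67 = 1
2814 = 2 × 3 × 7 × 67


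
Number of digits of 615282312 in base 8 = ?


615282312 in base 8 = 4453073210
Number of digits = 10

10 digits (base 8)


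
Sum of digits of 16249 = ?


1 + 6 + 2 + 4 + 9 = 22


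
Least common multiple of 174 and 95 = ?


GCD(174, 95) = 1
LCM = 174*95/1 = 16530/1 = 16530

LCM = 16530


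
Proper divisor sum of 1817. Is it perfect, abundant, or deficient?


Proper divisors: 1, 23, 79
Sum = 1 + 23 + 79 = 103
103 < 1817 → deficient

s(1817) = 103 (deficient)


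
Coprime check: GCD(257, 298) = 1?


Euclidean algorithm:
298 = 1 * 257 + 41
257 = 6 * 41 + 11
41 = 3 * 11 + 8
11 = 1 * 8 + 3
8 = 2 * 3 + 2
3 = 1 * 2 + 1
2 = 2 * 1 + 0
GCD(257, 298) = 1

Yes, coprime (GCD = 1)


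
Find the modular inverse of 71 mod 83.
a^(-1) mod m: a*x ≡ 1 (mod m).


Use the extended Euclidean algorithm on (83, 71); each row r = 83*s + 71*t:
r=83, s=1, t=0
r=71, s=0, t=1
q=1: r=12, s=1, t=-1   [83*(1) + 71*(-1) = 12]
q=5: r=11, s=-5, t=6   [83*(-5) + 71*(6) = 11]
q=1: r=1, s=6, t=-7   [83*(6) + 71*(-7) = 1]
q=11: r=0, s=-71, t=83   [83*(-71) + 71*(83) = 0]
GCD = 1 with t = -7, so 71*(-7) ≡ 1 (mod 83)
Inverse = -7 mod 83 = 76
Check: 71 * 76 = 5396 ≡ 1 (mod 83)

71^(-1) ≡ 76 (mod 83)


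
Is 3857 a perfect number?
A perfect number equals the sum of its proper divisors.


Proper divisors of 3857: 1, 7, 19, 29, 133, 203, 551
Sum = 1 + 7 + 19 + 29 + 133 + 203 + 551 = 943

No, 3857 is not perfect (943 ≠ 3857)


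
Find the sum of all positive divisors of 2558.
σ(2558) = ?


Divisors of 2558: 1, 2, 1279, 2558
Sum = 1 + 2 + 1279 + 2558 = 3840

σ(2558) = 3840


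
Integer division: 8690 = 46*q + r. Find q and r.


8690 = 46 * 188 + 42
Check: 8648 + 42 = 8690

q = 188, r = 42


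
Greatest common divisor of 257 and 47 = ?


257 = 5 * 47 + 22
47 = 2 * 22 + 3
22 = 7 * 3 + 1
3 = 3 * 1 + 0
GCD = 1


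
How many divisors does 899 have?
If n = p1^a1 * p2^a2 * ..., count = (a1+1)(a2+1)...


899 = 29^1 × 31^1
d(899) = (1+1) × (1+1) = 4

4 divisors


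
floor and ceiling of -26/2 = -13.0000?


-26/2 = -13.0000
floor = -13
ceil = -13

floor = -13, ceil = -13


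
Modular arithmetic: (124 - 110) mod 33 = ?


124 - 110 = 14
14 mod 33 = 14


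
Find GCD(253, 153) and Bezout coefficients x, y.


Tabular extended Euclidean (each row: r = 253*s + 153*t):
r=253, s=1, t=0
r=153, s=0, t=1
q=1: r=100, s=1, t=-1   [253*(1) + 153*(-1) = 100]
q=1: r=53, s=-1, t=2   [253*(-1) + 153*(2) = 53]
q=1: r=47, s=2, t=-3   [253*(2) + 153*(-3) = 47]
q=1: r=6, s=-3, t=5   [253*(-3) + 153*(5) = 6]
q=7: r=5, s=23, t=-38   [253*(23) + 153*(-38) = 5]
q=1: r=1, s=-26, t=43   [253*(-26) + 153*(43) = 1]
q=5: r=0, s=153, t=-253   [253*(153) + 153*(-253) = 0]
GCD = 1; from the row with r=1: x=-26, y=43
Check: 253*(-26) + 153*(43) = -6578 + 6579 = 1

GCD = 1, x = -26, y = 43


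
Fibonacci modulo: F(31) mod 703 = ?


F(k) mod 703 for k=1..31:
1, 1, 2, 3, 5, 8, 13, 21, 34, 55, 89, 144, 233, 377, 610, 284, 191, 475, 666, 438, 401, 136, 537, 673, 507, 477, 281, 55, 336, 391, 24
F(31) mod 703 = 24


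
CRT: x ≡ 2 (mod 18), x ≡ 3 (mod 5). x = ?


M = 18*5 = 90
M1 = M/18 = 5, M2 = M/5 = 18
M1^(-1) mod 18 = 11, M2^(-1) mod 5 = 2
x = 2*5*11 + 3*18*2 = 218
218 mod 90 = 38
Check: 38 mod 18 = 2 ✓, 38 mod 5 = 3 ✓

x ≡ 38 (mod 90)


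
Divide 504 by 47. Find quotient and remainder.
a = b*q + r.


504 = 47 * 10 + 34
Check: 470 + 34 = 504

q = 10, r = 34


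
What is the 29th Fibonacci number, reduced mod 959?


F(k) mod 959 for k=1..29:
1, 1, 2, 3, 5, 8, 13, 21, 34, 55, 89, 144, 233, 377, 610, 28, 638, 666, 345, 52, 397, 449, 846, 336, 223, 559, 782, 382, 205
F(29) mod 959 = 205


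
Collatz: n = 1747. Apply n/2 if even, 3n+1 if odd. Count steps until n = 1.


1747 → 5242 → 2621 → 7864 → 3932 → 1966 → 983 → 2950 → 1475 → 4426 → 2213 → 6640 → 3320 → 1660 → 830 → 415 → 1246 → 623 → 1870 → 935 → 2806 → 1403 → 4210 → 2105 → 6316 → 3158 → 1579 → 4738 → 2369 → 7108 → 3554 → 1777 → 5332 → 2666 → 1333 → 4000 → 2000 → 1000 → 500 → 250 → 125 → 376 → 188 → 94 → 47 → 142 → 71 → 214 → 107 → 322 → 161 → 484 → 242 → 121 → 364 → 182 → 91 → 274 → 137 → 412 → 206 → 103 → 310 → 155 → 466 → 233 → 700 → 350 → 175 → 526 → 263 → 790 → 395 → 1186 → 593 → 1780 → 890 → 445 → 1336 → 668 → 334 → 167 → 502 → 251 → 754 → 377 → 1132 → 566 → 283 → 850 → 425 → 1276 → 638 → 319 → 958 → 479 → 1438 → 719 → 2158 → 1079 → 3238 → 1619 → 4858 → 2429 → 7288 → 3644 → 1822 → 911 → 2734 → 1367 → 4102 → 2051 → 6154 → 3077 → 9232 → 4616 → 2308 → 1154 → 577 → 1732 → 866 → 433 → 1300 → 650 → 325 → 976 → 488 → 244 → 122 → 61 → 184 → 92 → 46 → 23 → 70 → 35 → 106 → 53 → 160 → 80 → 40 → 20 → 10 → 5 → 16 → 8 → 4 → 2 → 1
Total steps = 148

148 steps


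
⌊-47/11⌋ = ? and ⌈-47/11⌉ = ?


-47/11 = -4.2727
floor = -5
ceil = -4

floor = -5, ceil = -4


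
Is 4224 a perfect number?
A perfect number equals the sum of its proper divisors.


Proper divisors of 4224: 1, 2, 3, 4, 6, 8, 11, 12, 16, 22, 24, 32, 33, 44, 48, 64, 66, 88, 96, 128, 132, 176, 192, 264, 352, 384, 528, 704, 1056, 1408, 2112
Sum = 1 + 2 + 3 + 4 + 6 + 8 + 11 + 12 + 16 + 22 + 24 + 32 + 33 + 44 + 48 + 64 + 66 + 88 + 96 + 128 + 132 + 176 + 192 + 264 + 352 + 384 + 528 + 704 + 1056 + 1408 + 2112 = 8016

No, 4224 is not perfect (8016 ≠ 4224)


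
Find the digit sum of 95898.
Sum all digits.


9 + 5 + 8 + 9 + 8 = 39


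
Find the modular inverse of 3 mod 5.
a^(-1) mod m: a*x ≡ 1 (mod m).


Use the extended Euclidean algorithm on (5, 3); each row r = 5*s + 3*t:
r=5, s=1, t=0
r=3, s=0, t=1
q=1: r=2, s=1, t=-1   [5*(1) + 3*(-1) = 2]
q=1: r=1, s=-1, t=2   [5*(-1) + 3*(2) = 1]
q=2: r=0, s=3, t=-5   [5*(3) + 3*(-5) = 0]
GCD = 1 with t = 2, so 3*(2) ≡ 1 (mod 5)
Inverse = 2 mod 5 = 2
Check: 3 * 2 = 6 ≡ 1 (mod 5)

3^(-1) ≡ 2 (mod 5)


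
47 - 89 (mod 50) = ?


47 - 89 = -42
-42 mod 50 = 8


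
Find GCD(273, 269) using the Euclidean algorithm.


273 = 1 * 269 + 4
269 = 67 * 4 + 1
4 = 4 * 1 + 0
GCD = 1


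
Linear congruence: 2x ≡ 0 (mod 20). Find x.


GCD(2, 20) = 2 divides 0
Divide: 1x ≡ 0 (mod 10)
x ≡ 0 (mod 10)


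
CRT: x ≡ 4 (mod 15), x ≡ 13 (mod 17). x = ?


M = 15*17 = 255
M1 = M/15 = 17, M2 = M/17 = 15
M1^(-1) mod 15 = 8, M2^(-1) mod 17 = 8
x = 4*17*8 + 13*15*8 = 2104
2104 mod 255 = 64
Check: 64 mod 15 = 4 ✓, 64 mod 17 = 13 ✓

x ≡ 64 (mod 255)


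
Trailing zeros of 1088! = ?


floor(1088/5) = 217
floor(1088/25) = 43
floor(1088/125) = 8
floor(1088/625) = 1
Total = 269

269 trailing zeros


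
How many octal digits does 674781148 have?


674781148 in base 8 = 5016053734
Number of digits = 10

10 digits (base 8)


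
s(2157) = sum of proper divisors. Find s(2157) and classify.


Proper divisors: 1, 3, 719
Sum = 1 + 3 + 719 = 723
723 < 2157 → deficient

s(2157) = 723 (deficient)


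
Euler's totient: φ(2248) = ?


2248 = 2^3 × 281
Prime factors: 2, 281
φ(2248) = 2248 × (1-1/2) × (1-1/281)
= 2248 × 1/2 × 280/281 = 1120

φ(2248) = 1120


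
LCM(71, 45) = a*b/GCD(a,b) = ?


GCD(71, 45) = 1
LCM = 71*45/1 = 3195/1 = 3195

LCM = 3195


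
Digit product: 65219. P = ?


6 × 5 × 2 × 1 × 9 = 540


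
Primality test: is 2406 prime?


2406 / 2 = 1203 (exact division)
2406 is NOT prime.

No, 2406 is not prime


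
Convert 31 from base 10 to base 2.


31 (base 10) = 31 (decimal)
31 (decimal) = 11111 (base 2)


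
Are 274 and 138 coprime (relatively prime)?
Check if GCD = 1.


Euclidean algorithm:
274 = 1 * 138 + 136
138 = 1 * 136 + 2
136 = 68 * 2 + 0
GCD(274, 138) = 2

No, not coprime (GCD = 2)


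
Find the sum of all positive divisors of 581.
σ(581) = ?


Divisors of 581: 1, 7, 83, 581
Sum = 1 + 7 + 83 + 581 = 672

σ(581) = 672


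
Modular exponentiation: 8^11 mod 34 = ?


8^1 mod 34 = 8
8^2 mod 34 = 30
8^3 mod 34 = 2
8^4 mod 34 = 16
8^5 mod 34 = 26
8^6 mod 34 = 4
8^7 mod 34 = 32
8^8 mod 34 = 18
8^9 mod 34 = 8
8^10 mod 34 = 30
8^11 mod 34 = 2


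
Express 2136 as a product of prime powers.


2136 / 2 = 1068
1068 / 2 = 534
534 / 2 = 267
267 / 3 = 89
89 / 89 = 1
2136 = 2^3 × 3 × 89


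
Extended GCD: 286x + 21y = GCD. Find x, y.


Tabular extended Euclidean (each row: r = 286*s + 21*t):
r=286, s=1, t=0
r=21, s=0, t=1
q=13: r=13, s=1, t=-13   [286*(1) + 21*(-13) = 13]
q=1: r=8, s=-1, t=14   [286*(-1) + 21*(14) = 8]
q=1: r=5, s=2, t=-27   [286*(2) + 21*(-27) = 5]
q=1: r=3, s=-3, t=41   [286*(-3) + 21*(41) = 3]
q=1: r=2, s=5, t=-68   [286*(5) + 21*(-68) = 2]
q=1: r=1, s=-8, t=109   [286*(-8) + 21*(109) = 1]
q=2: r=0, s=21, t=-286   [286*(21) + 21*(-286) = 0]
GCD = 1; from the row with r=1: x=-8, y=109
Check: 286*(-8) + 21*(109) = -2288 + 2289 = 1

GCD = 1, x = -8, y = 109


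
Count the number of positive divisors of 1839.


1839 = 3^1 × 613^1
d(1839) = (1+1) × (1+1) = 4

4 divisors


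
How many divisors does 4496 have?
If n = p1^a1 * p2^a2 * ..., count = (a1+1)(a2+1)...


4496 = 2^4 × 281^1
d(4496) = (4+1) × (1+1) = 10

10 divisors


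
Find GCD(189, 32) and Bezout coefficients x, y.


Tabular extended Euclidean (each row: r = 189*s + 32*t):
r=189, s=1, t=0
r=32, s=0, t=1
q=5: r=29, s=1, t=-5   [189*(1) + 32*(-5) = 29]
q=1: r=3, s=-1, t=6   [189*(-1) + 32*(6) = 3]
q=9: r=2, s=10, t=-59   [189*(10) + 32*(-59) = 2]
q=1: r=1, s=-11, t=65   [189*(-11) + 32*(65) = 1]
q=2: r=0, s=32, t=-189   [189*(32) + 32*(-189) = 0]
GCD = 1; from the row with r=1: x=-11, y=65
Check: 189*(-11) + 32*(65) = -2079 + 2080 = 1

GCD = 1, x = -11, y = 65


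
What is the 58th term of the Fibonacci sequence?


Sequence: 1, 1, 2, 3, 5, 8, 13, 21, 34, 55, 89, 144, 233, 377, 610, 987, 1597, 2584, 4181, 6765, 10946, 17711, 28657, 46368, 75025, 121393, 196418, 317811, 514229, 832040, 1346269, 2178309, 3524578, 5702887, 9227465, 14930352, 24157817, 39088169, 63245986, 102334155, 165580141, 267914296, 433494437, 701408733, 1134903170, 1836311903, 2971215073, 4807526976, 7778742049, 12586269025, 20365011074, 32951280099, 53316291173, 86267571272, 139583862445, 225851433717, 365435296162, 591286729879
F(58) = 591286729879


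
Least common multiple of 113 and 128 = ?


GCD(113, 128) = 1
LCM = 113*128/1 = 14464/1 = 14464

LCM = 14464


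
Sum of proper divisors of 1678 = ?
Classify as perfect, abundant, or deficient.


Proper divisors: 1, 2, 839
Sum = 1 + 2 + 839 = 842
842 < 1678 → deficient

s(1678) = 842 (deficient)


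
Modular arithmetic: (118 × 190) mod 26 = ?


118 × 190 = 22420
22420 mod 26 = 8


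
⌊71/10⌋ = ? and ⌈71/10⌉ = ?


71/10 = 7.1000
floor = 7
ceil = 8

floor = 7, ceil = 8


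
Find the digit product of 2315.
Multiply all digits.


2 × 3 × 1 × 5 = 30


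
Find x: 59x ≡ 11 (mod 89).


GCD(59, 89) = 1, unique solution
a^(-1) mod 89 = 86
x = 86 * 11 mod 89 = 56

x ≡ 56 (mod 89)


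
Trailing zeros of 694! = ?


floor(694/5) = 138
floor(694/25) = 27
floor(694/125) = 5
floor(694/625) = 1
Total = 171

171 trailing zeros


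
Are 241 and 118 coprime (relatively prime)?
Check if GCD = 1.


Euclidean algorithm:
241 = 2 * 118 + 5
118 = 23 * 5 + 3
5 = 1 * 3 + 2
3 = 1 * 2 + 1
2 = 2 * 1 + 0
GCD(241, 118) = 1

Yes, coprime (GCD = 1)


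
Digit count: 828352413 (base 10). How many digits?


828352413 has 9 digits in base 10
floor(log10(828352413)) + 1 = floor(8.9182) + 1 = 9

9 digits (base 10)


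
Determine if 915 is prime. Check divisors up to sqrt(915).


915 / 3 = 305 (exact division)
915 is NOT prime.

No, 915 is not prime


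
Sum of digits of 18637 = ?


1 + 8 + 6 + 3 + 7 = 25


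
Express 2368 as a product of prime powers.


2368 / 2 = 1184
1184 / 2 = 592
592 / 2 = 296
296 / 2 = 148
148 / 2 = 74
74 / 2 = 37
37 / 37 = 1
2368 = 2^6 × 37


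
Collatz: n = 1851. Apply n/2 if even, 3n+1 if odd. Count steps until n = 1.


1851 → 5554 → 2777 → 8332 → 4166 → 2083 → 6250 → 3125 → 9376 → 4688 → 2344 → 1172 → 586 → 293 → 880 → 440 → 220 → 110 → 55 → 166 → 83 → 250 → 125 → 376 → 188 → 94 → 47 → 142 → 71 → 214 → 107 → 322 → 161 → 484 → 242 → 121 → 364 → 182 → 91 → 274 → 137 → 412 → 206 → 103 → 310 → 155 → 466 → 233 → 700 → 350 → 175 → 526 → 263 → 790 → 395 → 1186 → 593 → 1780 → 890 → 445 → 1336 → 668 → 334 → 167 → 502 → 251 → 754 → 377 → 1132 → 566 → 283 → 850 → 425 → 1276 → 638 → 319 → 958 → 479 → 1438 → 719 → 2158 → 1079 → 3238 → 1619 → 4858 → 2429 → 7288 → 3644 → 1822 → 911 → 2734 → 1367 → 4102 → 2051 → 6154 → 3077 → 9232 → 4616 → 2308 → 1154 → 577 → 1732 → 866 → 433 → 1300 → 650 → 325 → 976 → 488 → 244 → 122 → 61 → 184 → 92 → 46 → 23 → 70 → 35 → 106 → 53 → 160 → 80 → 40 → 20 → 10 → 5 → 16 → 8 → 4 → 2 → 1
Total steps = 130

130 steps


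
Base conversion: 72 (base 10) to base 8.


72 (base 10) = 72 (decimal)
72 (decimal) = 110 (base 8)


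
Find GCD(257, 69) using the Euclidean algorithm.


257 = 3 * 69 + 50
69 = 1 * 50 + 19
50 = 2 * 19 + 12
19 = 1 * 12 + 7
12 = 1 * 7 + 5
7 = 1 * 5 + 2
5 = 2 * 2 + 1
2 = 2 * 1 + 0
GCD = 1


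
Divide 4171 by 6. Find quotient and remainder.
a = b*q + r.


4171 = 6 * 695 + 1
Check: 4170 + 1 = 4171

q = 695, r = 1


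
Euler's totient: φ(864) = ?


864 = 2^5 × 3^3
Prime factors: 2, 3
φ(864) = 864 × (1-1/2) × (1-1/3)
= 864 × 1/2 × 2/3 = 288

φ(864) = 288


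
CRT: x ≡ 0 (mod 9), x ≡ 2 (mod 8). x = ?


M = 9*8 = 72
M1 = M/9 = 8, M2 = M/8 = 9
M1^(-1) mod 9 = 8, M2^(-1) mod 8 = 1
x = 0*8*8 + 2*9*1 = 18
18 mod 72 = 18
Check: 18 mod 9 = 0 ✓, 18 mod 8 = 2 ✓

x ≡ 18 (mod 72)


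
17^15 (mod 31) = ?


17^1 mod 31 = 17
17^2 mod 31 = 10
17^3 mod 31 = 15
17^4 mod 31 = 7
17^5 mod 31 = 26
17^6 mod 31 = 8
17^7 mod 31 = 12
17^8 mod 31 = 18
17^9 mod 31 = 27
17^10 mod 31 = 25
17^11 mod 31 = 22
17^12 mod 31 = 2
17^13 mod 31 = 3
17^14 mod 31 = 20
17^15 mod 31 = 30


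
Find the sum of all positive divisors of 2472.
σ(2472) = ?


Divisors of 2472: 1, 2, 3, 4, 6, 8, 12, 24, 103, 206, 309, 412, 618, 824, 1236, 2472
Sum = 1 + 2 + 3 + 4 + 6 + 8 + 12 + 24 + 103 + 206 + 309 + 412 + 618 + 824 + 1236 + 2472 = 6240

σ(2472) = 6240


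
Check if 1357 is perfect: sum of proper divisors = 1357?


Proper divisors of 1357: 1, 23, 59
Sum = 1 + 23 + 59 = 83

No, 1357 is not perfect (83 ≠ 1357)


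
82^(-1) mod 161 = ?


Use the extended Euclidean algorithm on (161, 82); each row r = 161*s + 82*t:
r=161, s=1, t=0
r=82, s=0, t=1
q=1: r=79, s=1, t=-1   [161*(1) + 82*(-1) = 79]
q=1: r=3, s=-1, t=2   [161*(-1) + 82*(2) = 3]
q=26: r=1, s=27, t=-53   [161*(27) + 82*(-53) = 1]
q=3: r=0, s=-82, t=161   [161*(-82) + 82*(161) = 0]
GCD = 1 with t = -53, so 82*(-53) ≡ 1 (mod 161)
Inverse = -53 mod 161 = 108
Check: 82 * 108 = 8856 ≡ 1 (mod 161)

82^(-1) ≡ 108 (mod 161)


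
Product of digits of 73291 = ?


7 × 3 × 2 × 9 × 1 = 378


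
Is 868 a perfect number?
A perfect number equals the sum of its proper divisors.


Proper divisors of 868: 1, 2, 4, 7, 14, 28, 31, 62, 124, 217, 434
Sum = 1 + 2 + 4 + 7 + 14 + 28 + 31 + 62 + 124 + 217 + 434 = 924

No, 868 is not perfect (924 ≠ 868)


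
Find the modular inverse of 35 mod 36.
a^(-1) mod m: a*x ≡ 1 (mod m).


Use the extended Euclidean algorithm on (36, 35); each row r = 36*s + 35*t:
r=36, s=1, t=0
r=35, s=0, t=1
q=1: r=1, s=1, t=-1   [36*(1) + 35*(-1) = 1]
q=35: r=0, s=-35, t=36   [36*(-35) + 35*(36) = 0]
GCD = 1 with t = -1, so 35*(-1) ≡ 1 (mod 36)
Inverse = -1 mod 36 = 35
Check: 35 * 35 = 1225 ≡ 1 (mod 36)

35^(-1) ≡ 35 (mod 36)


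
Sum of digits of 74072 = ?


7 + 4 + 0 + 7 + 2 = 20


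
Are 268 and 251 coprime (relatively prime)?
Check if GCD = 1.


Euclidean algorithm:
268 = 1 * 251 + 17
251 = 14 * 17 + 13
17 = 1 * 13 + 4
13 = 3 * 4 + 1
4 = 4 * 1 + 0
GCD(268, 251) = 1

Yes, coprime (GCD = 1)


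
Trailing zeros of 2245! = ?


floor(2245/5) = 449
floor(2245/25) = 89
floor(2245/125) = 17
floor(2245/625) = 3
Total = 558

558 trailing zeros


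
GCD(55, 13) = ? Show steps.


55 = 4 * 13 + 3
13 = 4 * 3 + 1
3 = 3 * 1 + 0
GCD = 1


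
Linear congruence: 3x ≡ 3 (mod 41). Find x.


GCD(3, 41) = 1, unique solution
a^(-1) mod 41 = 14
x = 14 * 3 mod 41 = 1

x ≡ 1 (mod 41)


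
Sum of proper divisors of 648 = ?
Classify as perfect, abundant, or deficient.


Proper divisors: 1, 2, 3, 4, 6, 8, 9, 12, 18, 24, 27, 36, 54, 72, 81, 108, 162, 216, 324
Sum = 1 + 2 + 3 + 4 + 6 + 8 + 9 + 12 + 18 + 24 + 27 + 36 + 54 + 72 + 81 + 108 + 162 + 216 + 324 = 1167
1167 > 648 → abundant

s(648) = 1167 (abundant)


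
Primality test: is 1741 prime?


Check divisors up to sqrt(1741) = 41.7253
No divisors found.
1741 is prime.

Yes, 1741 is prime


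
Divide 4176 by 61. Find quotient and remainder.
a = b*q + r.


4176 = 61 * 68 + 28
Check: 4148 + 28 = 4176

q = 68, r = 28


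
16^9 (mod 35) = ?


16^1 mod 35 = 16
16^2 mod 35 = 11
16^3 mod 35 = 1
16^4 mod 35 = 16
16^5 mod 35 = 11
16^6 mod 35 = 1
16^7 mod 35 = 16
16^8 mod 35 = 11
16^9 mod 35 = 1


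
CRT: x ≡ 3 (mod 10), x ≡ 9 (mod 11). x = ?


M = 10*11 = 110
M1 = M/10 = 11, M2 = M/11 = 10
M1^(-1) mod 10 = 1, M2^(-1) mod 11 = 10
x = 3*11*1 + 9*10*10 = 933
933 mod 110 = 53
Check: 53 mod 10 = 3 ✓, 53 mod 11 = 9 ✓

x ≡ 53 (mod 110)


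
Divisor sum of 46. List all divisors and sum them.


Divisors of 46: 1, 2, 23, 46
Sum = 1 + 2 + 23 + 46 = 72

σ(46) = 72


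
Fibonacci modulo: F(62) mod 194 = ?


F(k) mod 194 for k=1..62:
1, 1, 2, 3, 5, 8, 13, 21, 34, 55, 89, 144, 39, 183, 28, 17, 45, 62, 107, 169, 82, 57, 139, 2, 141, 143, 90, 39, 129, 168, 103, 77, 180, 63, 49, 112, 161, 79, 46, 125, 171, 102, 79, 181, 66, 53, 119, 172, 97, 75, 172, 53, 31, 84, 115, 5, 120, 125, 51, 176, 33, 15
F(62) mod 194 = 15


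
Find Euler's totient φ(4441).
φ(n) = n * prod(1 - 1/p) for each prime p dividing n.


4441 = 4441
Prime factors: 4441
φ(4441) = 4441 × (1-1/4441)
= 4441 × 4440/4441 = 4440

φ(4441) = 4440


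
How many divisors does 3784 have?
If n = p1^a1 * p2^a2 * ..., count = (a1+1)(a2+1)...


3784 = 2^3 × 11^1 × 43^1
d(3784) = (3+1) × (1+1) × (1+1) = 16

16 divisors


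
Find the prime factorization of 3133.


3133 / 13 = 241
241 / 241 = 1
3133 = 13 × 241


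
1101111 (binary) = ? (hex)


1101111 (base 2) = 111 (decimal)
111 (decimal) = 6F (base 16)


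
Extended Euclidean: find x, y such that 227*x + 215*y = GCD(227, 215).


Tabular extended Euclidean (each row: r = 227*s + 215*t):
r=227, s=1, t=0
r=215, s=0, t=1
q=1: r=12, s=1, t=-1   [227*(1) + 215*(-1) = 12]
q=17: r=11, s=-17, t=18   [227*(-17) + 215*(18) = 11]
q=1: r=1, s=18, t=-19   [227*(18) + 215*(-19) = 1]
q=11: r=0, s=-215, t=227   [227*(-215) + 215*(227) = 0]
GCD = 1; from the row with r=1: x=18, y=-19
Check: 227*(18) + 215*(-19) = 4086 - 4085 = 1

GCD = 1, x = 18, y = -19


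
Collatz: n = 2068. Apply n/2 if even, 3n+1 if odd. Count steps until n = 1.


2068 → 1034 → 517 → 1552 → 776 → 388 → 194 → 97 → 292 → 146 → 73 → 220 → 110 → 55 → 166 → 83 → 250 → 125 → 376 → 188 → 94 → 47 → 142 → 71 → 214 → 107 → 322 → 161 → 484 → 242 → 121 → 364 → 182 → 91 → 274 → 137 → 412 → 206 → 103 → 310 → 155 → 466 → 233 → 700 → 350 → 175 → 526 → 263 → 790 → 395 → 1186 → 593 → 1780 → 890 → 445 → 1336 → 668 → 334 → 167 → 502 → 251 → 754 → 377 → 1132 → 566 → 283 → 850 → 425 → 1276 → 638 → 319 → 958 → 479 → 1438 → 719 → 2158 → 1079 → 3238 → 1619 → 4858 → 2429 → 7288 → 3644 → 1822 → 911 → 2734 → 1367 → 4102 → 2051 → 6154 → 3077 → 9232 → 4616 → 2308 → 1154 → 577 → 1732 → 866 → 433 → 1300 → 650 → 325 → 976 → 488 → 244 → 122 → 61 → 184 → 92 → 46 → 23 → 70 → 35 → 106 → 53 → 160 → 80 → 40 → 20 → 10 → 5 → 16 → 8 → 4 → 2 → 1
Total steps = 125

125 steps


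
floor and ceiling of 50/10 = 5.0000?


50/10 = 5.0000
floor = 5
ceil = 5

floor = 5, ceil = 5


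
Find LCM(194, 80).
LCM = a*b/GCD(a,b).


GCD(194, 80) = 2
LCM = 194*80/2 = 15520/2 = 7760

LCM = 7760


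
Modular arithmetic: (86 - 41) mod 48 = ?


86 - 41 = 45
45 mod 48 = 45


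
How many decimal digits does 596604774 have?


596604774 has 9 digits in base 10
floor(log10(596604774)) + 1 = floor(8.7757) + 1 = 9

9 digits (base 10)


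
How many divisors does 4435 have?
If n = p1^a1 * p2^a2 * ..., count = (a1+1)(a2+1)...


4435 = 5^1 × 887^1
d(4435) = (1+1) × (1+1) = 4

4 divisors


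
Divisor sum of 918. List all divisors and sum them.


Divisors of 918: 1, 2, 3, 6, 9, 17, 18, 27, 34, 51, 54, 102, 153, 306, 459, 918
Sum = 1 + 2 + 3 + 6 + 9 + 17 + 18 + 27 + 34 + 51 + 54 + 102 + 153 + 306 + 459 + 918 = 2160

σ(918) = 2160


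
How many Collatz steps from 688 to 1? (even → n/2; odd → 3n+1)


688 → 344 → 172 → 86 → 43 → 130 → 65 → 196 → 98 → 49 → 148 → 74 → 37 → 112 → 56 → 28 → 14 → 7 → 22 → 11 → 34 → 17 → 52 → 26 → 13 → 40 → 20 → 10 → 5 → 16 → 8 → 4 → 2 → 1
Total steps = 33

33 steps


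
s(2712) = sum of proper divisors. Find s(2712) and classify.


Proper divisors: 1, 2, 3, 4, 6, 8, 12, 24, 113, 226, 339, 452, 678, 904, 1356
Sum = 1 + 2 + 3 + 4 + 6 + 8 + 12 + 24 + 113 + 226 + 339 + 452 + 678 + 904 + 1356 = 4128
4128 > 2712 → abundant

s(2712) = 4128 (abundant)


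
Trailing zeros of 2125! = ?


floor(2125/5) = 425
floor(2125/25) = 85
floor(2125/125) = 17
floor(2125/625) = 3
Total = 530

530 trailing zeros


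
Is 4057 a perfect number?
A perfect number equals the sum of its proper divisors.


Proper divisors of 4057: 1
Sum = 1 = 1

No, 4057 is not perfect (1 ≠ 4057)


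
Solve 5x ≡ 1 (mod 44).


GCD(5, 44) = 1, unique solution
a^(-1) mod 44 = 9
x = 9 * 1 mod 44 = 9

x ≡ 9 (mod 44)


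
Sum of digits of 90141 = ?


9 + 0 + 1 + 4 + 1 = 15


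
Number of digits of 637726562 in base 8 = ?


637726562 in base 8 = 4600567542
Number of digits = 10

10 digits (base 8)


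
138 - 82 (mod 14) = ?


138 - 82 = 56
56 mod 14 = 0


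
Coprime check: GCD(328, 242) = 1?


Euclidean algorithm:
328 = 1 * 242 + 86
242 = 2 * 86 + 70
86 = 1 * 70 + 16
70 = 4 * 16 + 6
16 = 2 * 6 + 4
6 = 1 * 4 + 2
4 = 2 * 2 + 0
GCD(328, 242) = 2

No, not coprime (GCD = 2)


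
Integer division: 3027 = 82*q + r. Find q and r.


3027 = 82 * 36 + 75
Check: 2952 + 75 = 3027

q = 36, r = 75


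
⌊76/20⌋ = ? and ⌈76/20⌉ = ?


76/20 = 3.8000
floor = 3
ceil = 4

floor = 3, ceil = 4


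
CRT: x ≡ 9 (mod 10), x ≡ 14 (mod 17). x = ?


M = 10*17 = 170
M1 = M/10 = 17, M2 = M/17 = 10
M1^(-1) mod 10 = 3, M2^(-1) mod 17 = 12
x = 9*17*3 + 14*10*12 = 2139
2139 mod 170 = 99
Check: 99 mod 10 = 9 ✓, 99 mod 17 = 14 ✓

x ≡ 99 (mod 170)


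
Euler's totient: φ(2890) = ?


2890 = 2 × 5 × 17^2
Prime factors: 2, 5, 17
φ(2890) = 2890 × (1-1/2) × (1-1/5) × (1-1/17)
= 2890 × 1/2 × 4/5 × 16/17 = 1088

φ(2890) = 1088


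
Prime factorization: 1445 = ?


1445 / 5 = 289
289 / 17 = 17
17 / 17 = 1
1445 = 5 × 17^2


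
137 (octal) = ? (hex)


137 (base 8) = 95 (decimal)
95 (decimal) = 5F (base 16)


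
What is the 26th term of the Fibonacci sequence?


Sequence: 1, 1, 2, 3, 5, 8, 13, 21, 34, 55, 89, 144, 233, 377, 610, 987, 1597, 2584, 4181, 6765, 10946, 17711, 28657, 46368, 75025, 121393
F(26) = 121393


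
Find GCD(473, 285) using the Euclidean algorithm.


473 = 1 * 285 + 188
285 = 1 * 188 + 97
188 = 1 * 97 + 91
97 = 1 * 91 + 6
91 = 15 * 6 + 1
6 = 6 * 1 + 0
GCD = 1


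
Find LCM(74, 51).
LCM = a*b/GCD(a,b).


GCD(74, 51) = 1
LCM = 74*51/1 = 3774/1 = 3774

LCM = 3774


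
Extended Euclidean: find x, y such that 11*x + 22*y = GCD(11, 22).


Tabular extended Euclidean (each row: r = 11*s + 22*t):
r=11, s=1, t=0
r=22, s=0, t=1
q=0: r=11, s=1, t=0   [11*(1) + 22*(0) = 11]
q=2: r=0, s=-2, t=1   [11*(-2) + 22*(1) = 0]
GCD = 11; from the row with r=11: x=1, y=0
Check: 11*(1) + 22*(0) = 11 + 0 = 11

GCD = 11, x = 1, y = 0


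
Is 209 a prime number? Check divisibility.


209 / 11 = 19 (exact division)
209 is NOT prime.

No, 209 is not prime


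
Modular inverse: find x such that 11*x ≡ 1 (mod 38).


Use the extended Euclidean algorithm on (38, 11); each row r = 38*s + 11*t:
r=38, s=1, t=0
r=11, s=0, t=1
q=3: r=5, s=1, t=-3   [38*(1) + 11*(-3) = 5]
q=2: r=1, s=-2, t=7   [38*(-2) + 11*(7) = 1]
q=5: r=0, s=11, t=-38   [38*(11) + 11*(-38) = 0]
GCD = 1 with t = 7, so 11*(7) ≡ 1 (mod 38)
Inverse = 7 mod 38 = 7
Check: 11 * 7 = 77 ≡ 1 (mod 38)

11^(-1) ≡ 7 (mod 38)


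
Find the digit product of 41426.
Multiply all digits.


4 × 1 × 4 × 2 × 6 = 192


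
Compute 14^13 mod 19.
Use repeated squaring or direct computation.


14^1 mod 19 = 14
14^2 mod 19 = 6
14^3 mod 19 = 8
14^4 mod 19 = 17
14^5 mod 19 = 10
14^6 mod 19 = 7
14^7 mod 19 = 3
14^8 mod 19 = 4
14^9 mod 19 = 18
14^10 mod 19 = 5
14^11 mod 19 = 13
14^12 mod 19 = 11
14^13 mod 19 = 2


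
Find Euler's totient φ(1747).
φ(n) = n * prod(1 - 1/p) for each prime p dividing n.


1747 = 1747
Prime factors: 1747
φ(1747) = 1747 × (1-1/1747)
= 1747 × 1746/1747 = 1746

φ(1747) = 1746


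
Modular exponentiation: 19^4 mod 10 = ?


19^1 mod 10 = 9
19^2 mod 10 = 1
19^3 mod 10 = 9
19^4 mod 10 = 1


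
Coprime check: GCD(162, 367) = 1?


Euclidean algorithm:
367 = 2 * 162 + 43
162 = 3 * 43 + 33
43 = 1 * 33 + 10
33 = 3 * 10 + 3
10 = 3 * 3 + 1
3 = 3 * 1 + 0
GCD(162, 367) = 1

Yes, coprime (GCD = 1)


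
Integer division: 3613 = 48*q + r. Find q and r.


3613 = 48 * 75 + 13
Check: 3600 + 13 = 3613

q = 75, r = 13


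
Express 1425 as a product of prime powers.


1425 / 3 = 475
475 / 5 = 95
95 / 5 = 19
19 / 19 = 1
1425 = 3 × 5^2 × 19


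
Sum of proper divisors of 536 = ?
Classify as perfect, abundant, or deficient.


Proper divisors: 1, 2, 4, 8, 67, 134, 268
Sum = 1 + 2 + 4 + 8 + 67 + 134 + 268 = 484
484 < 536 → deficient

s(536) = 484 (deficient)


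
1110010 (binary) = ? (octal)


1110010 (base 2) = 114 (decimal)
114 (decimal) = 162 (base 8)


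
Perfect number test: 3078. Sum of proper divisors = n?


Proper divisors of 3078: 1, 2, 3, 6, 9, 18, 19, 27, 38, 54, 57, 81, 114, 162, 171, 342, 513, 1026, 1539
Sum = 1 + 2 + 3 + 6 + 9 + 18 + 19 + 27 + 38 + 54 + 57 + 81 + 114 + 162 + 171 + 342 + 513 + 1026 + 1539 = 4182

No, 3078 is not perfect (4182 ≠ 3078)


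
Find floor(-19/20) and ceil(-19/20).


-19/20 = -0.9500
floor = -1
ceil = 0

floor = -1, ceil = 0


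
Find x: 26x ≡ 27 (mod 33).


GCD(26, 33) = 1, unique solution
a^(-1) mod 33 = 14
x = 14 * 27 mod 33 = 15

x ≡ 15 (mod 33)


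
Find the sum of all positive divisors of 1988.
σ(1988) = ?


Divisors of 1988: 1, 2, 4, 7, 14, 28, 71, 142, 284, 497, 994, 1988
Sum = 1 + 2 + 4 + 7 + 14 + 28 + 71 + 142 + 284 + 497 + 994 + 1988 = 4032

σ(1988) = 4032


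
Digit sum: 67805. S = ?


6 + 7 + 8 + 0 + 5 = 26


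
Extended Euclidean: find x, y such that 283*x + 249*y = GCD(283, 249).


Tabular extended Euclidean (each row: r = 283*s + 249*t):
r=283, s=1, t=0
r=249, s=0, t=1
q=1: r=34, s=1, t=-1   [283*(1) + 249*(-1) = 34]
q=7: r=11, s=-7, t=8   [283*(-7) + 249*(8) = 11]
q=3: r=1, s=22, t=-25   [283*(22) + 249*(-25) = 1]
q=11: r=0, s=-249, t=283   [283*(-249) + 249*(283) = 0]
GCD = 1; from the row with r=1: x=22, y=-25
Check: 283*(22) + 249*(-25) = 6226 - 6225 = 1

GCD = 1, x = 22, y = -25


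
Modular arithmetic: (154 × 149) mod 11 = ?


154 × 149 = 22946
22946 mod 11 = 0


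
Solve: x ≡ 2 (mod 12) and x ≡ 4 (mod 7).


M = 12*7 = 84
M1 = M/12 = 7, M2 = M/7 = 12
M1^(-1) mod 12 = 7, M2^(-1) mod 7 = 3
x = 2*7*7 + 4*12*3 = 242
242 mod 84 = 74
Check: 74 mod 12 = 2 ✓, 74 mod 7 = 4 ✓

x ≡ 74 (mod 84)


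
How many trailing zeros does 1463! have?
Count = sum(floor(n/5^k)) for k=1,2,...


floor(1463/5) = 292
floor(1463/25) = 58
floor(1463/125) = 11
floor(1463/625) = 2
Total = 363

363 trailing zeros


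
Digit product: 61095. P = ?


6 × 1 × 0 × 9 × 5 = 0


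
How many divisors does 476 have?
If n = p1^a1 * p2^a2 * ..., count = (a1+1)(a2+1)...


476 = 2^2 × 7^1 × 17^1
d(476) = (2+1) × (1+1) × (1+1) = 12

12 divisors


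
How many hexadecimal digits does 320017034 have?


320017034 in base 16 = 1313128A
Number of digits = 8

8 digits (base 16)


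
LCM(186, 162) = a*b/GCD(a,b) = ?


GCD(186, 162) = 6
LCM = 186*162/6 = 30132/6 = 5022

LCM = 5022


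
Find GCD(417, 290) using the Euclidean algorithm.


417 = 1 * 290 + 127
290 = 2 * 127 + 36
127 = 3 * 36 + 19
36 = 1 * 19 + 17
19 = 1 * 17 + 2
17 = 8 * 2 + 1
2 = 2 * 1 + 0
GCD = 1


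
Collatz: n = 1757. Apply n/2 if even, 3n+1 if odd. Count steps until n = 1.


1757 → 5272 → 2636 → 1318 → 659 → 1978 → 989 → 2968 → 1484 → 742 → 371 → 1114 → 557 → 1672 → 836 → 418 → 209 → 628 → 314 → 157 → 472 → 236 → 118 → 59 → 178 → 89 → 268 → 134 → 67 → 202 → 101 → 304 → 152 → 76 → 38 → 19 → 58 → 29 → 88 → 44 → 22 → 11 → 34 → 17 → 52 → 26 → 13 → 40 → 20 → 10 → 5 → 16 → 8 → 4 → 2 → 1
Total steps = 55

55 steps


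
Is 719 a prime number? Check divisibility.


Check divisors up to sqrt(719) = 26.8142
No divisors found.
719 is prime.

Yes, 719 is prime


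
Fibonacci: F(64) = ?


Sequence: 1, 1, 2, 3, 5, 8, 13, 21, 34, 55, 89, 144, 233, 377, 610, 987, 1597, 2584, 4181, 6765, 10946, 17711, 28657, 46368, 75025, 121393, 196418, 317811, 514229, 832040, 1346269, 2178309, 3524578, 5702887, 9227465, 14930352, 24157817, 39088169, 63245986, 102334155, 165580141, 267914296, 433494437, 701408733, 1134903170, 1836311903, 2971215073, 4807526976, 7778742049, 12586269025, 20365011074, 32951280099, 53316291173, 86267571272, 139583862445, 225851433717, 365435296162, 591286729879, 956722026041, 1548008755920, 2504730781961, 4052739537881, 6557470319842, 10610209857723
F(64) = 10610209857723


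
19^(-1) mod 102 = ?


Use the extended Euclidean algorithm on (102, 19); each row r = 102*s + 19*t:
r=102, s=1, t=0
r=19, s=0, t=1
q=5: r=7, s=1, t=-5   [102*(1) + 19*(-5) = 7]
q=2: r=5, s=-2, t=11   [102*(-2) + 19*(11) = 5]
q=1: r=2, s=3, t=-16   [102*(3) + 19*(-16) = 2]
q=2: r=1, s=-8, t=43   [102*(-8) + 19*(43) = 1]
q=2: r=0, s=19, t=-102   [102*(19) + 19*(-102) = 0]
GCD = 1 with t = 43, so 19*(43) ≡ 1 (mod 102)
Inverse = 43 mod 102 = 43
Check: 19 * 43 = 817 ≡ 1 (mod 102)

19^(-1) ≡ 43 (mod 102)


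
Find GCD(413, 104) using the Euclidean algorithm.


413 = 3 * 104 + 101
104 = 1 * 101 + 3
101 = 33 * 3 + 2
3 = 1 * 2 + 1
2 = 2 * 1 + 0
GCD = 1


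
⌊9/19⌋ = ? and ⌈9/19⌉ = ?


9/19 = 0.4737
floor = 0
ceil = 1

floor = 0, ceil = 1


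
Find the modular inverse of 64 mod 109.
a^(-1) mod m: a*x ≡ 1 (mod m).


Use the extended Euclidean algorithm on (109, 64); each row r = 109*s + 64*t:
r=109, s=1, t=0
r=64, s=0, t=1
q=1: r=45, s=1, t=-1   [109*(1) + 64*(-1) = 45]
q=1: r=19, s=-1, t=2   [109*(-1) + 64*(2) = 19]
q=2: r=7, s=3, t=-5   [109*(3) + 64*(-5) = 7]
q=2: r=5, s=-7, t=12   [109*(-7) + 64*(12) = 5]
q=1: r=2, s=10, t=-17   [109*(10) + 64*(-17) = 2]
q=2: r=1, s=-27, t=46   [109*(-27) + 64*(46) = 1]
q=2: r=0, s=64, t=-109   [109*(64) + 64*(-109) = 0]
GCD = 1 with t = 46, so 64*(46) ≡ 1 (mod 109)
Inverse = 46 mod 109 = 46
Check: 64 * 46 = 2944 ≡ 1 (mod 109)

64^(-1) ≡ 46 (mod 109)


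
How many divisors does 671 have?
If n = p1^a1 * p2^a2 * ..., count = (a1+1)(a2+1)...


671 = 11^1 × 61^1
d(671) = (1+1) × (1+1) = 4

4 divisors


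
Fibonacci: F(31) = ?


Sequence: 1, 1, 2, 3, 5, 8, 13, 21, 34, 55, 89, 144, 233, 377, 610, 987, 1597, 2584, 4181, 6765, 10946, 17711, 28657, 46368, 75025, 121393, 196418, 317811, 514229, 832040, 1346269
F(31) = 1346269


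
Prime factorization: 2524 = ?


2524 / 2 = 1262
1262 / 2 = 631
631 / 631 = 1
2524 = 2^2 × 631


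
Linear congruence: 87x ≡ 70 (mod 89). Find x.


GCD(87, 89) = 1, unique solution
a^(-1) mod 89 = 44
x = 44 * 70 mod 89 = 54

x ≡ 54 (mod 89)


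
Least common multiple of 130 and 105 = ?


GCD(130, 105) = 5
LCM = 130*105/5 = 13650/5 = 2730

LCM = 2730


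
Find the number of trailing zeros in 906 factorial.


floor(906/5) = 181
floor(906/25) = 36
floor(906/125) = 7
floor(906/625) = 1
Total = 225

225 trailing zeros


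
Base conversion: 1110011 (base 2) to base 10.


1110011 (base 2) = 115 (decimal)
115 (decimal) = 115 (base 10)


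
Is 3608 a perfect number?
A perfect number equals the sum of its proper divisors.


Proper divisors of 3608: 1, 2, 4, 8, 11, 22, 41, 44, 82, 88, 164, 328, 451, 902, 1804
Sum = 1 + 2 + 4 + 8 + 11 + 22 + 41 + 44 + 82 + 88 + 164 + 328 + 451 + 902 + 1804 = 3952

No, 3608 is not perfect (3952 ≠ 3608)


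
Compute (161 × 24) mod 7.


161 × 24 = 3864
3864 mod 7 = 0


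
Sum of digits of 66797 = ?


6 + 6 + 7 + 9 + 7 = 35


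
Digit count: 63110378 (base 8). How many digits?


63110378 in base 8 = 360576352
Number of digits = 9

9 digits (base 8)


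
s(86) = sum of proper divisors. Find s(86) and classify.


Proper divisors: 1, 2, 43
Sum = 1 + 2 + 43 = 46
46 < 86 → deficient

s(86) = 46 (deficient)


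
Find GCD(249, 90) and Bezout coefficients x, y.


Tabular extended Euclidean (each row: r = 249*s + 90*t):
r=249, s=1, t=0
r=90, s=0, t=1
q=2: r=69, s=1, t=-2   [249*(1) + 90*(-2) = 69]
q=1: r=21, s=-1, t=3   [249*(-1) + 90*(3) = 21]
q=3: r=6, s=4, t=-11   [249*(4) + 90*(-11) = 6]
q=3: r=3, s=-13, t=36   [249*(-13) + 90*(36) = 3]
q=2: r=0, s=30, t=-83   [249*(30) + 90*(-83) = 0]
GCD = 3; from the row with r=3: x=-13, y=36
Check: 249*(-13) + 90*(36) = -3237 + 3240 = 3

GCD = 3, x = -13, y = 36


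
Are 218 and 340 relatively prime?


Euclidean algorithm:
340 = 1 * 218 + 122
218 = 1 * 122 + 96
122 = 1 * 96 + 26
96 = 3 * 26 + 18
26 = 1 * 18 + 8
18 = 2 * 8 + 2
8 = 4 * 2 + 0
GCD(218, 340) = 2

No, not coprime (GCD = 2)


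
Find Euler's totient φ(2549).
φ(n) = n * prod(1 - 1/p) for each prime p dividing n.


2549 = 2549
Prime factors: 2549
φ(2549) = 2549 × (1-1/2549)
= 2549 × 2548/2549 = 2548

φ(2549) = 2548


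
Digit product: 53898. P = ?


5 × 3 × 8 × 9 × 8 = 8640


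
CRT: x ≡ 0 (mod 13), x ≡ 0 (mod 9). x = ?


M = 13*9 = 117
M1 = M/13 = 9, M2 = M/9 = 13
M1^(-1) mod 13 = 3, M2^(-1) mod 9 = 7
x = 0*9*3 + 0*13*7 = 0
0 mod 117 = 0
Check: 0 mod 13 = 0 ✓, 0 mod 9 = 0 ✓

x ≡ 0 (mod 117)


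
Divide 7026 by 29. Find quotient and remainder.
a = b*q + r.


7026 = 29 * 242 + 8
Check: 7018 + 8 = 7026

q = 242, r = 8


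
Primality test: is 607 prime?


Check divisors up to sqrt(607) = 24.6374
No divisors found.
607 is prime.

Yes, 607 is prime


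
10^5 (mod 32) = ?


10^1 mod 32 = 10
10^2 mod 32 = 4
10^3 mod 32 = 8
10^4 mod 32 = 16
10^5 mod 32 = 0


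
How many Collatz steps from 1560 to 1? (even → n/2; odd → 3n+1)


1560 → 780 → 390 → 195 → 586 → 293 → 880 → 440 → 220 → 110 → 55 → 166 → 83 → 250 → 125 → 376 → 188 → 94 → 47 → 142 → 71 → 214 → 107 → 322 → 161 → 484 → 242 → 121 → 364 → 182 → 91 → 274 → 137 → 412 → 206 → 103 → 310 → 155 → 466 → 233 → 700 → 350 → 175 → 526 → 263 → 790 → 395 → 1186 → 593 → 1780 → 890 → 445 → 1336 → 668 → 334 → 167 → 502 → 251 → 754 → 377 → 1132 → 566 → 283 → 850 → 425 → 1276 → 638 → 319 → 958 → 479 → 1438 → 719 → 2158 → 1079 → 3238 → 1619 → 4858 → 2429 → 7288 → 3644 → 1822 → 911 → 2734 → 1367 → 4102 → 2051 → 6154 → 3077 → 9232 → 4616 → 2308 → 1154 → 577 → 1732 → 866 → 433 → 1300 → 650 → 325 → 976 → 488 → 244 → 122 → 61 → 184 → 92 → 46 → 23 → 70 → 35 → 106 → 53 → 160 → 80 → 40 → 20 → 10 → 5 → 16 → 8 → 4 → 2 → 1
Total steps = 122

122 steps
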